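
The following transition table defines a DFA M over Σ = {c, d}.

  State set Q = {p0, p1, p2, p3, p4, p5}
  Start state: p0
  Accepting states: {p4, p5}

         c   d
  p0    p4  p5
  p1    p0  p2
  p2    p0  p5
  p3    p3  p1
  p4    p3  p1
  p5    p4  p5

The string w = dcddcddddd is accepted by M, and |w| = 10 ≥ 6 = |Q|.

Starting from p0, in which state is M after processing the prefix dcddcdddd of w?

p5

State sequence: p0 -d-> p5 -c-> p4 -d-> p1 -d-> p2 -c-> p0 -d-> p5 -d-> p5 -d-> p5 -d-> p5

After reading 9 characters, M is in state p5.
(This kind of state-tracing is the core of the pumping-lemma construction: with 6 states, pigeonhole forces a repeat within the first 6 steps.)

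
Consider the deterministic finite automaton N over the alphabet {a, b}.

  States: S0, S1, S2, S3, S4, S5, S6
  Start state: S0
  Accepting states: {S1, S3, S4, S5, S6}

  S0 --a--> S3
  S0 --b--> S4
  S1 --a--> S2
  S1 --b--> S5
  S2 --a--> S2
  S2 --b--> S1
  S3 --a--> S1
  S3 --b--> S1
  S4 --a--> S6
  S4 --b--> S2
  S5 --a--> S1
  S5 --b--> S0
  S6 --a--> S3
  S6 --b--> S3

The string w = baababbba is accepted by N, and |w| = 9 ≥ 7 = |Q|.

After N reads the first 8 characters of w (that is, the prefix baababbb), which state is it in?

S0

State sequence: S0 -b-> S4 -a-> S6 -a-> S3 -b-> S1 -a-> S2 -b-> S1 -b-> S5 -b-> S0

After reading 8 characters, N is in state S0.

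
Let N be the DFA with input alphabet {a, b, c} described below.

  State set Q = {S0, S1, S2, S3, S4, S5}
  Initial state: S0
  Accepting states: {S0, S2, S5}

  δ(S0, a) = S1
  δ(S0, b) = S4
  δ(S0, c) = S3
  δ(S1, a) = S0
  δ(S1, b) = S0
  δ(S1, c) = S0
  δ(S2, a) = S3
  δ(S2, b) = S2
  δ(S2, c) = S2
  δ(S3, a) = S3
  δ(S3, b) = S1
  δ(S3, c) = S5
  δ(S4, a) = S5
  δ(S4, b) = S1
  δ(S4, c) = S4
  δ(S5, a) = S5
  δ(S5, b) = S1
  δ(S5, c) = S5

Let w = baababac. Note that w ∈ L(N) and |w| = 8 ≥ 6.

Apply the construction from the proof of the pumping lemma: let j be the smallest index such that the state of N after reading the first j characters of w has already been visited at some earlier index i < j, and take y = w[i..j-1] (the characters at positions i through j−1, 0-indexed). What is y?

a

Run of N on w = b a a b a b a c:
  step 0: S0  (start)
  step 1: S4  (read b: S0→S4)
  step 2: S5  (read a: S4→S5)
  step 3: S5  (read a: S5→S5)   ← first repeat (S5 seen earlier)
  step 4: S1  (read b: S5→S1)
  step 5: S0  (read a: S1→S0)
  step 6: S4  (read b: S0→S4)
  step 7: S5  (read a: S4→S5)
  step 8: S5  (read c: S5→S5)

So i = 2, j = 3, giving x = w[0:2] = ba, y = w[2:3] = a, z = w[3:8] = babac.
Check: |xy| = 3 ≤ 6 and |y| = 1 ≥ 1. Reading y takes N from S5 back to S5, so every xyⁱz is accepted.
Pumping length from the standard proof: p = 6 (the number of states). The repeated state found above gives |xy| = j ≤ 6 and |y| = j − i ≥ 1.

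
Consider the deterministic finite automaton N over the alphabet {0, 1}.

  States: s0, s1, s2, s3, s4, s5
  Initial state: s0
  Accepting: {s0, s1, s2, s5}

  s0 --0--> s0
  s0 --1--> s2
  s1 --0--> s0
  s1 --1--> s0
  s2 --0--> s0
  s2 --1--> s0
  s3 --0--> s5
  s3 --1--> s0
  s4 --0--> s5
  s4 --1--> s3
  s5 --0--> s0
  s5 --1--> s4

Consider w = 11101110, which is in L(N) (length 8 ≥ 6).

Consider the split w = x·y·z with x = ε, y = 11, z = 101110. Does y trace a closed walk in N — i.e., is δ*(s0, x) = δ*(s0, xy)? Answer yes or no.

yes

State sequence: s0 -1-> s2 -1-> s0

After x (step 0): s0. After xy (step 2): s0.
They match, so y = 11 drives N around a cycle from s0 back to itself; pumping y any number of times keeps N in s0 before reading z, and xyⁱz ∈ L(N) for every i ≥ 0.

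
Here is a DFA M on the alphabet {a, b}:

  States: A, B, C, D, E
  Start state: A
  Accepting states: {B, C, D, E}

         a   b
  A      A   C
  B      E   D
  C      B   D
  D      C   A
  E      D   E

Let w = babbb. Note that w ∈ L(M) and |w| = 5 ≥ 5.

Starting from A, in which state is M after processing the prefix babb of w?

A

Run of M on the first 4 characters of w = b a b b:
  step 0: A  (start)
  step 1: C  (read b: A→C)
  step 2: B  (read a: C→B)
  step 3: D  (read b: B→D)
  step 4: A  (read b: D→A)

After reading 4 characters, M is in state A.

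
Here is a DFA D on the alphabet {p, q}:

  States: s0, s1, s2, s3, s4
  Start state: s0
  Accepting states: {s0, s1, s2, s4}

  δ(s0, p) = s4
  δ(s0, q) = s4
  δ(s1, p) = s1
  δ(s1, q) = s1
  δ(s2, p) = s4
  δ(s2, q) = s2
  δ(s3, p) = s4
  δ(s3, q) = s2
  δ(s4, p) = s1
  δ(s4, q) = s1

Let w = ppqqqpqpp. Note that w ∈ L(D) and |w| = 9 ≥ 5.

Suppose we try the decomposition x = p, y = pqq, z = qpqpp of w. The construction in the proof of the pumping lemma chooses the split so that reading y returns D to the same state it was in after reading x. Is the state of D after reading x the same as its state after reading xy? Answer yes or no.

no

State sequence: s0 -p-> s4 -p-> s1 -q-> s1 -q-> s1

After x (step 1): s4. After xy (step 4): s1.
They differ (s4 ≠ s1), so y is not a cycle from the state after x; this split is not the one the pumping-lemma construction produces, and pumping y need not keep the string in L(D).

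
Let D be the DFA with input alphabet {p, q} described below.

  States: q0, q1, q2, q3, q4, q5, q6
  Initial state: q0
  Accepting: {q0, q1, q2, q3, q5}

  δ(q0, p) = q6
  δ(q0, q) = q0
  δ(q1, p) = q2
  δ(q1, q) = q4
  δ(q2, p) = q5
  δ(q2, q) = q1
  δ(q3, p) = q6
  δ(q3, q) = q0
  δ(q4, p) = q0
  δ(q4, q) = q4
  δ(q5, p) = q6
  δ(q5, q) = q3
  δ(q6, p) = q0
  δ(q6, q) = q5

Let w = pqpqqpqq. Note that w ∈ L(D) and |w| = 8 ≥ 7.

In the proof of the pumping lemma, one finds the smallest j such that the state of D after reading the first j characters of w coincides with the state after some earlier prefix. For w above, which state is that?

State sequence: q0 -p-> q6 -q-> q5 -p-> q6 -q-> q5 -q-> q3 -p-> q6 -q-> q5 -q-> q3
First repeat at step 3: q6 was already visited.

The earliest repeat is at step j = 3: D is in q6, which it already visited at step i = 1.
Pumping length from the standard proof: p = 7 (the number of states). The repeated state found above gives |xy| = j ≤ 7 and |y| = j − i ≥ 1.

q6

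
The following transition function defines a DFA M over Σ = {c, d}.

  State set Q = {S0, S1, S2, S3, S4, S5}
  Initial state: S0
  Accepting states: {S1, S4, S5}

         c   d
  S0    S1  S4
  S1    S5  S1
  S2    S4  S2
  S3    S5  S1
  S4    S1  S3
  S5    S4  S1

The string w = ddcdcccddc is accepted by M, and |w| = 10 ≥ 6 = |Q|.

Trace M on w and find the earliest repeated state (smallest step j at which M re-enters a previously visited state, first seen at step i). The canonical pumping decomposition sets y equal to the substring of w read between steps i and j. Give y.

State sequence: S0 -d-> S4 -d-> S3 -c-> S5 -d-> S1 -c-> S5 -c-> S4 -c-> S1 -d-> S1 -d-> S1 -c-> S5
First repeat at step 5: S5 was already visited.

So i = 3, j = 5, giving x = w[0:3] = ddc, y = w[3:5] = dc, z = w[5:10] = ccddc.
Check: |xy| = 5 ≤ 6 and |y| = 2 ≥ 1. Reading y takes M from S5 back to S5, so every xyⁱz is accepted.

dc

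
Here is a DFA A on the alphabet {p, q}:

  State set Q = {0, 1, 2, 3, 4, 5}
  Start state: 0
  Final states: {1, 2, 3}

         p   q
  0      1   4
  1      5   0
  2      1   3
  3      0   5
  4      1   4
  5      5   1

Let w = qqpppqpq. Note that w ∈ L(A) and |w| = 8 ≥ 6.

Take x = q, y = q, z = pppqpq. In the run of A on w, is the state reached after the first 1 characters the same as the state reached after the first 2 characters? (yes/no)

Run of A on the first 2 characters of w = q q:
  step 0: 0  (start)
  step 1: 4  (read q: 0→4)
  step 2: 4  (read q: 4→4)

After x (step 1): 4. After xy (step 2): 4.
They match, so y = q drives A around a cycle from 4 back to itself; pumping y any number of times keeps A in 4 before reading z, and xyⁱz ∈ L(A) for every i ≥ 0.

yes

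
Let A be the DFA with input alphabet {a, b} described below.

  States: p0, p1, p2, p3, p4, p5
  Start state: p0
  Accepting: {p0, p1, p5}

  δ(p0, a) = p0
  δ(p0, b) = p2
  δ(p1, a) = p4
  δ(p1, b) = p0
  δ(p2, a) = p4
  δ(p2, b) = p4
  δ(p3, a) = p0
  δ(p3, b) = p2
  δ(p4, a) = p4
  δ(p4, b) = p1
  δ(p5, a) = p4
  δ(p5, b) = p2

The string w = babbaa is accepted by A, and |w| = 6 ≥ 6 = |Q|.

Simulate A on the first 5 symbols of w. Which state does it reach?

Run of A on the first 5 characters of w = b a b b a:
  step 0: p0  (start)
  step 1: p2  (read b: p0→p2)
  step 2: p4  (read a: p2→p4)
  step 3: p1  (read b: p4→p1)
  step 4: p0  (read b: p1→p0)
  step 5: p0  (read a: p0→p0)

After reading 5 characters, A is in state p0.

p0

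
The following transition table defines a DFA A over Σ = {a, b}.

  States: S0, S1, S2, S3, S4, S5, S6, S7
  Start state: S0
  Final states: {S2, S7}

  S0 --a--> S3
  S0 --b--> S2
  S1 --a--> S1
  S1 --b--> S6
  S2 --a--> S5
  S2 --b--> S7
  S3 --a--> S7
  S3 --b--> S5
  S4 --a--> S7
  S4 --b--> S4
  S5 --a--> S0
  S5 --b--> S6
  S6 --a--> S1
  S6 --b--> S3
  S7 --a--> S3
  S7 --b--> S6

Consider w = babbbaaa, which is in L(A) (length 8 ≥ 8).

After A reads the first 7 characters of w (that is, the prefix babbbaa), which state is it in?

S3

State sequence: S0 -b-> S2 -a-> S5 -b-> S6 -b-> S3 -b-> S5 -a-> S0 -a-> S3

After reading 7 characters, A is in state S3.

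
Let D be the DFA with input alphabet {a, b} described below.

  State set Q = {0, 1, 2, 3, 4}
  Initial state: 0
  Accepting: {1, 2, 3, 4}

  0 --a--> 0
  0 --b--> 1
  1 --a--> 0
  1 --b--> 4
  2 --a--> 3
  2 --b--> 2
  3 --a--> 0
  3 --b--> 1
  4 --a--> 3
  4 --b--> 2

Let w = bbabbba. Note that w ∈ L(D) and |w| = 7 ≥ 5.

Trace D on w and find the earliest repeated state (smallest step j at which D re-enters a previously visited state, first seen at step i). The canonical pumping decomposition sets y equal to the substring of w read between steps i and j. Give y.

State sequence: 0 -b-> 1 -b-> 4 -a-> 3 -b-> 1 -b-> 4 -b-> 2 -a-> 3
First repeat at step 4: 1 was already visited.

So i = 1, j = 4, giving x = w[0:1] = b, y = w[1:4] = bab, z = w[4:7] = bba.
Check: |xy| = 4 ≤ 5 and |y| = 3 ≥ 1. Reading y takes D from 1 back to 1, so every xyⁱz is accepted.

bab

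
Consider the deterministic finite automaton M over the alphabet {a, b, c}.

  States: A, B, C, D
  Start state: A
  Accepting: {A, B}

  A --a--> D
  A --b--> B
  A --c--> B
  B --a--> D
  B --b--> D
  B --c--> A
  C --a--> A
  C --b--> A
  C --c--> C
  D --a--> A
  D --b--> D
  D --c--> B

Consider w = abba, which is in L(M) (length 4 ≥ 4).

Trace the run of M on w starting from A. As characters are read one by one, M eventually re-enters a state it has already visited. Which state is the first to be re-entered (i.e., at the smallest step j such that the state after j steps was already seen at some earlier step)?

Run of M on w = a b b a:
  step 0: A  (start)
  step 1: D  (read a: A→D)
  step 2: D  (read b: D→D)   ← first repeat (D seen earlier)
  step 3: D  (read b: D→D)
  step 4: A  (read a: D→A)

The earliest repeat is at step j = 2: M is in D, which it already visited at step i = 1.
With |Q| = 4, pigeonhole forces a state repeat no later than step 4; the substring read between the first and second visits to that state can be pumped.

D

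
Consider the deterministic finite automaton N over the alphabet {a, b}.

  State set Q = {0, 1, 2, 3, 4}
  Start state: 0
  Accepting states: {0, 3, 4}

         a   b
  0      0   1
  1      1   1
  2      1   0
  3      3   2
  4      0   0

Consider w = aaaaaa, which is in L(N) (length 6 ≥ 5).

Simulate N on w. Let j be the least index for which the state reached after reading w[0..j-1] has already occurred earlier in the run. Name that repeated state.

0

Run of N on w = a a a a a a:
  step 0: 0  (start)
  step 1: 0  (read a: 0→0)   ← first repeat (0 seen earlier)
  step 2: 0  (read a: 0→0)
  step 3: 0  (read a: 0→0)
  step 4: 0  (read a: 0→0)
  step 5: 0  (read a: 0→0)
  step 6: 0  (read a: 0→0)

The earliest repeat is at step j = 1: N is in 0, which it already visited at step i = 0.
With |Q| = 5, pigeonhole forces a state repeat no later than step 5; the substring read between the first and second visits to that state can be pumped.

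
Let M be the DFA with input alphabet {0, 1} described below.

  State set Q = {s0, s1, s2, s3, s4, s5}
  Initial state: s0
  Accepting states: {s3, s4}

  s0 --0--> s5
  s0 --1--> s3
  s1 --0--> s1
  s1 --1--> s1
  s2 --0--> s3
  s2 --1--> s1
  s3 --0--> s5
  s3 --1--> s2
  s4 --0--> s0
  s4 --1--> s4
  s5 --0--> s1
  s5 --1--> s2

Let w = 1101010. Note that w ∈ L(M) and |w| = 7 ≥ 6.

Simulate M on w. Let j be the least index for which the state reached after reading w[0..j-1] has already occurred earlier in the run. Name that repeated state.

Run of M on w = 1 1 0 1 0 1 0:
  step 0: s0  (start)
  step 1: s3  (read 1: s0→s3)
  step 2: s2  (read 1: s3→s2)
  step 3: s3  (read 0: s2→s3)   ← first repeat (s3 seen earlier)
  step 4: s2  (read 1: s3→s2)
  step 5: s3  (read 0: s2→s3)
  step 6: s2  (read 1: s3→s2)
  step 7: s3  (read 0: s2→s3)

The earliest repeat is at step j = 3: M is in s3, which it already visited at step i = 1.
With |Q| = 6, pigeonhole forces a state repeat no later than step 6; the substring read between the first and second visits to that state can be pumped.

s3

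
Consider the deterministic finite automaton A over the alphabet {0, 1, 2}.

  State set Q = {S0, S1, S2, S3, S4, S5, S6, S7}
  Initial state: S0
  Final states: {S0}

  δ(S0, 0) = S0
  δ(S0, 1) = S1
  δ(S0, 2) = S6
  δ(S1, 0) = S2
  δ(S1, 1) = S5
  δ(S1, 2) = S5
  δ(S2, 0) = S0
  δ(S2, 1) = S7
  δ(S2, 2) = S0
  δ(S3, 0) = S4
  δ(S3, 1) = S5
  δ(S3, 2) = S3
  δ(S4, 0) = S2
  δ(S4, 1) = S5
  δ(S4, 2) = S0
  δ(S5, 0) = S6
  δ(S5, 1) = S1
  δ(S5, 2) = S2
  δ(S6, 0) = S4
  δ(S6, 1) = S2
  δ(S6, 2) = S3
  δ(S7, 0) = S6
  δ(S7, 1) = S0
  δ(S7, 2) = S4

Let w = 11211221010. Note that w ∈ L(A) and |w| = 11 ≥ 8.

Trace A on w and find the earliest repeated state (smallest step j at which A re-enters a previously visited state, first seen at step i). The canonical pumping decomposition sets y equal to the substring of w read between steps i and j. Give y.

State sequence: S0 -1-> S1 -1-> S5 -2-> S2 -1-> S7 -1-> S0 -2-> S6 -2-> S3 -1-> S5 -0-> S6 -1-> S2 -0-> S0
First repeat at step 5: S0 was already visited.

So i = 0, j = 5, giving x = w[0:0] = ε, y = w[0:5] = 11211, z = w[5:11] = 221010.
Check: |xy| = 5 ≤ 8 and |y| = 5 ≥ 1. Reading y takes A from S0 back to S0, so every xyⁱz is accepted.

11211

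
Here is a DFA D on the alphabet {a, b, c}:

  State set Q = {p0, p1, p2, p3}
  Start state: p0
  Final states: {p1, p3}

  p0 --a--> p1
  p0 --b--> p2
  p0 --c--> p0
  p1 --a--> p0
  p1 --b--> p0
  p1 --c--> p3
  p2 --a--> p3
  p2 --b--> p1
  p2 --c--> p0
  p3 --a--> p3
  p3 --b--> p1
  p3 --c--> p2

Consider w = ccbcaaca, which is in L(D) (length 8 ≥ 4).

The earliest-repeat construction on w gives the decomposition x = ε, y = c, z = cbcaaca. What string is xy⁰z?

xy⁰z = xz = ε·cbcaaca = cbcaaca.
Reading y = c takes D from p0 back to p0, so after x the machine is still in p0, and z then leads to the accepting state p1. Hence cbcaaca ∈ L(D).

cbcaaca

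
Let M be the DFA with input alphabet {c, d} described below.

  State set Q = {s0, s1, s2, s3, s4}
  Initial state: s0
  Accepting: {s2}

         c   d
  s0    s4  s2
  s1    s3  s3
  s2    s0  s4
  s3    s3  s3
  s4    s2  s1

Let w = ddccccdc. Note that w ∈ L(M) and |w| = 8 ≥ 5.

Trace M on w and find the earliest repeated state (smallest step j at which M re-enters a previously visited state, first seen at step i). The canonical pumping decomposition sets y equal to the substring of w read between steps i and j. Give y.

State sequence: s0 -d-> s2 -d-> s4 -c-> s2 -c-> s0 -c-> s4 -c-> s2 -d-> s4 -c-> s2
First repeat at step 3: s2 was already visited.

So i = 1, j = 3, giving x = w[0:1] = d, y = w[1:3] = dc, z = w[3:8] = cccdc.
Check: |xy| = 3 ≤ 5 and |y| = 2 ≥ 1. Reading y takes M from s2 back to s2, so every xyⁱz is accepted.
The DFA has 5 states, so the proof of the pumping lemma guarantees a repeated state among the first 5+1 visited; the segment between the two visits is the pumpable y.

dc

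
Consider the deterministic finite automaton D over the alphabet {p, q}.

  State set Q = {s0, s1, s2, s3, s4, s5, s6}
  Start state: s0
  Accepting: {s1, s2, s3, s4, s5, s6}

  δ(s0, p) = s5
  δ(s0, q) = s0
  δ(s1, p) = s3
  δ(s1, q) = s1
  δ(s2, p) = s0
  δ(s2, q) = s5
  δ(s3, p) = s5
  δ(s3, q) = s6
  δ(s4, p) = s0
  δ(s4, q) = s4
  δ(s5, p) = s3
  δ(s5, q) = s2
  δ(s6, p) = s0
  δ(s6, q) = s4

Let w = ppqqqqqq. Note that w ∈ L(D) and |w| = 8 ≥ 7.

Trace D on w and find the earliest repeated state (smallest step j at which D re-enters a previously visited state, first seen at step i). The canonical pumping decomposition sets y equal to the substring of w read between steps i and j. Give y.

Run of D on w = p p q q q q q q:
  step 0: s0  (start)
  step 1: s5  (read p: s0→s5)
  step 2: s3  (read p: s5→s3)
  step 3: s6  (read q: s3→s6)
  step 4: s4  (read q: s6→s4)
  step 5: s4  (read q: s4→s4)   ← first repeat (s4 seen earlier)
  step 6: s4  (read q: s4→s4)
  step 7: s4  (read q: s4→s4)
  step 8: s4  (read q: s4→s4)

So i = 4, j = 5, giving x = w[0:4] = ppqq, y = w[4:5] = q, z = w[5:8] = qqq.
Check: |xy| = 5 ≤ 7 and |y| = 1 ≥ 1. Reading y takes D from s4 back to s4, so every xyⁱz is accepted.
The DFA has 7 states, so the proof of the pumping lemma guarantees a repeated state among the first 7+1 visited; the segment between the two visits is the pumpable y.

q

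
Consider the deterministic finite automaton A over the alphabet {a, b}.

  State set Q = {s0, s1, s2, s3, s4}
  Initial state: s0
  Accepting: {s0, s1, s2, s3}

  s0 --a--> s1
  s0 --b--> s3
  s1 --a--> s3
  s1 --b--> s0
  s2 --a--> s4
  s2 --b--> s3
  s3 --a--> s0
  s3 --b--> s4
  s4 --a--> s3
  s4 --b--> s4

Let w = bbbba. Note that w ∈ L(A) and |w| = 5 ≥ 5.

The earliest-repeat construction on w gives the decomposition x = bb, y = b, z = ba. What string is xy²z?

bbbbba

xy^2z = bb·b·b·ba = bbbbba.
Reading y = b takes A from s4 back to s4, so after x·y·y the machine is still in s4, and z then leads to the accepting state s3. Hence bbbbba ∈ L(A).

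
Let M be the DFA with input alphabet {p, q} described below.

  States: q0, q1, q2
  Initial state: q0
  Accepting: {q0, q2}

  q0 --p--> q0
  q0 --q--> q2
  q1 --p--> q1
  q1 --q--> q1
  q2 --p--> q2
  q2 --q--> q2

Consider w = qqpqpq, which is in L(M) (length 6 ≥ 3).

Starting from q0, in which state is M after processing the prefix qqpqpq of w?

q2

State sequence: q0 -q-> q2 -q-> q2 -p-> q2 -q-> q2 -p-> q2 -q-> q2

After reading 6 characters, M is in state q2.
(This kind of state-tracing is the core of the pumping-lemma construction: with 3 states, pigeonhole forces a repeat within the first 3 steps.)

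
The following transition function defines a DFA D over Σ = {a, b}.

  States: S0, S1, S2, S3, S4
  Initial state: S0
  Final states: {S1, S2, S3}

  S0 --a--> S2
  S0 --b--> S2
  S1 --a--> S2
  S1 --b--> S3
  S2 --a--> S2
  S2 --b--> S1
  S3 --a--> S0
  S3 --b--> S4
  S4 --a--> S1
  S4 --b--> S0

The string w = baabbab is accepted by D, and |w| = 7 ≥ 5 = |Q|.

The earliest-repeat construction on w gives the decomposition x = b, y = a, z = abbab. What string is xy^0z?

babbab

xy⁰z = xz = b·abbab = babbab.
Reading y = a takes D from S2 back to S2, so after x the machine is still in S2, and z then leads to the accepting state S2. Hence babbab ∈ L(D).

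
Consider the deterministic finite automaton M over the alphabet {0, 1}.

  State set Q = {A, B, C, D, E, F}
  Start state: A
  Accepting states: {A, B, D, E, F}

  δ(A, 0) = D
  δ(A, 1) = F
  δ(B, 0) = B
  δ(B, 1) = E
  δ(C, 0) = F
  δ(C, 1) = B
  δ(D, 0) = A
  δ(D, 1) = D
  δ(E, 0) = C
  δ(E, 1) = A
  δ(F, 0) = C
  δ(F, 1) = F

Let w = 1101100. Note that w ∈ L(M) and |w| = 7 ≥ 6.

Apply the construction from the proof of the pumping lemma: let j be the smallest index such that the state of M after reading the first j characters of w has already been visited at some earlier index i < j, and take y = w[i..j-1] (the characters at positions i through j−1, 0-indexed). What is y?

1

State sequence: A -1-> F -1-> F -0-> C -1-> B -1-> E -0-> C -0-> F
First repeat at step 2: F was already visited.

So i = 1, j = 2, giving x = w[0:1] = 1, y = w[1:2] = 1, z = w[2:7] = 01100.
Check: |xy| = 2 ≤ 6 and |y| = 1 ≥ 1. Reading y takes M from F back to F, so every xyⁱz is accepted.
The DFA has 6 states, so the proof of the pumping lemma guarantees a repeated state among the first 6+1 visited; the segment between the two visits is the pumpable y.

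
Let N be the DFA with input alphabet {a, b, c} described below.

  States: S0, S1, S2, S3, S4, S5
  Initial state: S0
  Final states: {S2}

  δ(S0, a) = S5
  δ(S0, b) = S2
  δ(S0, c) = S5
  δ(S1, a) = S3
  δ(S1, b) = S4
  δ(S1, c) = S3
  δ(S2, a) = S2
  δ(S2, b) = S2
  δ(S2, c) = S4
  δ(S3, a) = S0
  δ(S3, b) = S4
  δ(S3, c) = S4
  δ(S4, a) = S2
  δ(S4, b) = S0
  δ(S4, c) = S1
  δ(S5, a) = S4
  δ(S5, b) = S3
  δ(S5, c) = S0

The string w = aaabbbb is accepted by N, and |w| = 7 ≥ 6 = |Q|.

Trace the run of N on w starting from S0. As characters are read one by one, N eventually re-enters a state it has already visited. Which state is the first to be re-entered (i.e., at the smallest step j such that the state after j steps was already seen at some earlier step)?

S2

Run of N on w = a a a b b b b:
  step 0: S0  (start)
  step 1: S5  (read a: S0→S5)
  step 2: S4  (read a: S5→S4)
  step 3: S2  (read a: S4→S2)
  step 4: S2  (read b: S2→S2)   ← first repeat (S2 seen earlier)
  step 5: S2  (read b: S2→S2)
  step 6: S2  (read b: S2→S2)
  step 7: S2  (read b: S2→S2)

The earliest repeat is at step j = 4: N is in S2, which it already visited at step i = 3.
With |Q| = 6, pigeonhole forces a state repeat no later than step 6; the substring read between the first and second visits to that state can be pumped.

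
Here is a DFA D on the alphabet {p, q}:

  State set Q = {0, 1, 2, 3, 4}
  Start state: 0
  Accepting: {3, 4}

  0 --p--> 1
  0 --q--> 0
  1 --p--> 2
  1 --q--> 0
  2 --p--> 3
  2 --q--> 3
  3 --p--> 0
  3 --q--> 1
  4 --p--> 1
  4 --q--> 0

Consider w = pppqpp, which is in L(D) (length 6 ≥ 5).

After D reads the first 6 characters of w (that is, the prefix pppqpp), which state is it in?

Run of D on the first 6 characters of w = p p p q p p:
  step 0: 0  (start)
  step 1: 1  (read p: 0→1)
  step 2: 2  (read p: 1→2)
  step 3: 3  (read p: 2→3)
  step 4: 1  (read q: 3→1)
  step 5: 2  (read p: 1→2)
  step 6: 3  (read p: 2→3)

After reading 6 characters, D is in state 3.

3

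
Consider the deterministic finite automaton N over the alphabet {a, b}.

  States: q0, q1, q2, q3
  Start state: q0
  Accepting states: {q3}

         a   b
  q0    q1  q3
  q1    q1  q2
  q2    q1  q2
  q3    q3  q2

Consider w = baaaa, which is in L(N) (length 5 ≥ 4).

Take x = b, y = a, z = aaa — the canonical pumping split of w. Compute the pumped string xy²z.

xy^2z = b·a·a·aaa = baaaaa.
Reading y = a takes N from q3 back to q3, so after x·y·y the machine is still in q3, and z then leads to the accepting state q3. Hence baaaaa ∈ L(N).

baaaaa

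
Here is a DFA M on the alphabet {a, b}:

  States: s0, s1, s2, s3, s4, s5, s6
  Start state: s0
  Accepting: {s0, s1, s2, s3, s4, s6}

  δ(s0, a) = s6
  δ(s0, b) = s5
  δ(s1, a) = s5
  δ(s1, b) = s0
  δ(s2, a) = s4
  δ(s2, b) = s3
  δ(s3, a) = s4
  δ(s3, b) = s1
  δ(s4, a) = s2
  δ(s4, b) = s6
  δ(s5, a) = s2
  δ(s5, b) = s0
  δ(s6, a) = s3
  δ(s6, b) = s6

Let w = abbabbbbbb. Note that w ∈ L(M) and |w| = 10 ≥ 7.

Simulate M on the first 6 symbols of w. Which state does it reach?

s0

Run of M on the first 6 characters of w = a b b a b b:
  step 0: s0  (start)
  step 1: s6  (read a: s0→s6)
  step 2: s6  (read b: s6→s6)
  step 3: s6  (read b: s6→s6)
  step 4: s3  (read a: s6→s3)
  step 5: s1  (read b: s3→s1)
  step 6: s0  (read b: s1→s0)

After reading 6 characters, M is in state s0.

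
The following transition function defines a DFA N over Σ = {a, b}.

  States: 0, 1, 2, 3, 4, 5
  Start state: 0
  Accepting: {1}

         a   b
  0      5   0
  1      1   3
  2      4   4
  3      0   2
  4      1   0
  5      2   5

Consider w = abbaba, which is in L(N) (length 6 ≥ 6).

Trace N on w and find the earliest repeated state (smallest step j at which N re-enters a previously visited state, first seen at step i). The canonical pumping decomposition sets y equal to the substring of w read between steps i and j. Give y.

Run of N on w = a b b a b a:
  step 0: 0  (start)
  step 1: 5  (read a: 0→5)
  step 2: 5  (read b: 5→5)   ← first repeat (5 seen earlier)
  step 3: 5  (read b: 5→5)
  step 4: 2  (read a: 5→2)
  step 5: 4  (read b: 2→4)
  step 6: 1  (read a: 4→1)

So i = 1, j = 2, giving x = w[0:1] = a, y = w[1:2] = b, z = w[2:6] = baba.
Check: |xy| = 2 ≤ 6 and |y| = 1 ≥ 1. Reading y takes N from 5 back to 5, so every xyⁱz is accepted.

b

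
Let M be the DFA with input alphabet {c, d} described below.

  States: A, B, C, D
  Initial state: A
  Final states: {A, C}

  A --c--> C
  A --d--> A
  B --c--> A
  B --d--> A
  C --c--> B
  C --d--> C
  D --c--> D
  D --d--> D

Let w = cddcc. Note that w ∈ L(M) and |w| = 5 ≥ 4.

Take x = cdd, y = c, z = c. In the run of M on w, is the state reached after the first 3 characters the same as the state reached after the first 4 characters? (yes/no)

Run of M on the first 4 characters of w = c d d c:
  step 0: A  (start)
  step 1: C  (read c: A→C)
  step 2: C  (read d: C→C)
  step 3: C  (read d: C→C)
  step 4: B  (read c: C→B)

After x (step 3): C. After xy (step 4): B.
They differ (C ≠ B), so y is not a cycle from the state after x; this split is not the one the pumping-lemma construction produces, and pumping y need not keep the string in L(M).

no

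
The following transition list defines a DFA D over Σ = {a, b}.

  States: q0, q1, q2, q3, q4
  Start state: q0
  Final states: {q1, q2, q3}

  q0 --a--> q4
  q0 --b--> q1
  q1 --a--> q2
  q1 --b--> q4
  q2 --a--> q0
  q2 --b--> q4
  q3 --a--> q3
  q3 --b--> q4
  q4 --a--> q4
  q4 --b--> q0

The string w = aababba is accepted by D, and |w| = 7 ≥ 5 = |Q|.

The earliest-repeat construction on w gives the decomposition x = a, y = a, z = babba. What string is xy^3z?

xy^3z = a·a·a·a·babba = aaaababba.
Reading y = a takes D from q4 back to q4, so after x·y·y·y the machine is still in q4, and z then leads to the accepting state q2. Hence aaaababba ∈ L(D).

aaaababba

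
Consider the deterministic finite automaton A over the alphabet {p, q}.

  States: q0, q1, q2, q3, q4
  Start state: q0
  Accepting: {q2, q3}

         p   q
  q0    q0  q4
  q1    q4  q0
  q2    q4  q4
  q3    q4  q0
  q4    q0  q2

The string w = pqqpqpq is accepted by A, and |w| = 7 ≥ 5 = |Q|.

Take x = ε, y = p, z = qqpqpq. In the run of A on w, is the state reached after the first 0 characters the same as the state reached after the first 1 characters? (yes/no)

yes

Run of A on the first 1 characters of w = p:
  step 0: q0  (start)
  step 1: q0  (read p: q0→q0)

After x (step 0): q0. After xy (step 1): q0.
They match, so y = p drives A around a cycle from q0 back to itself; pumping y any number of times keeps A in q0 before reading z, and xyⁱz ∈ L(A) for every i ≥ 0.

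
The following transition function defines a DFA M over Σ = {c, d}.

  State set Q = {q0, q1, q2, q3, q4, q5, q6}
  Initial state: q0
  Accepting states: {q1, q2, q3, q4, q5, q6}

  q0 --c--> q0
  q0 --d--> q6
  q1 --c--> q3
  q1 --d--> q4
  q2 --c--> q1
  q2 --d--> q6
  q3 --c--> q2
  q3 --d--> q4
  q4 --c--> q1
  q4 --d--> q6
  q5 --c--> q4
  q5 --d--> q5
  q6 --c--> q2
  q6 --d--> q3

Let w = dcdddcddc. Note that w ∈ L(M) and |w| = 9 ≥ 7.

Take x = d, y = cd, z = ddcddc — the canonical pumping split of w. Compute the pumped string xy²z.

dcdcdddcddc

xy^2z = d·cd·cd·ddcddc = dcdcdddcddc.
Reading y = cd takes M from q6 back to q6, so after x·y·y the machine is still in q6, and z then leads to the accepting state q2. Hence dcdcdddcddc ∈ L(M).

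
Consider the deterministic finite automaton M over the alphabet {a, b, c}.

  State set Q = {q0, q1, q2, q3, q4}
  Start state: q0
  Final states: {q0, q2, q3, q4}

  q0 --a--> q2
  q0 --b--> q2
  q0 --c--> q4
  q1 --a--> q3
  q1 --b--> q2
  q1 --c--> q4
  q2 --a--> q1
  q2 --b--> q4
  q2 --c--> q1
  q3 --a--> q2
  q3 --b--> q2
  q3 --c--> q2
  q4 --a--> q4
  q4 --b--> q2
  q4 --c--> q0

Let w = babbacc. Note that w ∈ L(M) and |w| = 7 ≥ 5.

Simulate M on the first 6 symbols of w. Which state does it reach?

Run of M on the first 6 characters of w = b a b b a c:
  step 0: q0  (start)
  step 1: q2  (read b: q0→q2)
  step 2: q1  (read a: q2→q1)
  step 3: q2  (read b: q1→q2)
  step 4: q4  (read b: q2→q4)
  step 5: q4  (read a: q4→q4)
  step 6: q0  (read c: q4→q0)

After reading 6 characters, M is in state q0.
(This kind of state-tracing is the core of the pumping-lemma construction: with 5 states, pigeonhole forces a repeat within the first 5 steps.)

q0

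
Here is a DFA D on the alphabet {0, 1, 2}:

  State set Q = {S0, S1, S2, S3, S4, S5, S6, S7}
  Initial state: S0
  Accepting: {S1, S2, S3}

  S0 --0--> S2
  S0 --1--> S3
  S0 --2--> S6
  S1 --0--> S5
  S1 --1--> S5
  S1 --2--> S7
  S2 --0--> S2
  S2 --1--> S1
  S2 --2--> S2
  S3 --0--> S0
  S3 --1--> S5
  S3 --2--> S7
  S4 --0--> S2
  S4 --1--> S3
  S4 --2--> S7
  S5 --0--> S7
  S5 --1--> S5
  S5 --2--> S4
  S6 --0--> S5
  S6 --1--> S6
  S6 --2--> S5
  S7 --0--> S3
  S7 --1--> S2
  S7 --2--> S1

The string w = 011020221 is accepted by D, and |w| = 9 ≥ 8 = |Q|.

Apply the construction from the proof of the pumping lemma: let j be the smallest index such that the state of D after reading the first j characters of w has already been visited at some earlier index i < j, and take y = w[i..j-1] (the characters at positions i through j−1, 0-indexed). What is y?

Run of D on w = 0 1 1 0 2 0 2 2 1:
  step 0: S0  (start)
  step 1: S2  (read 0: S0→S2)
  step 2: S1  (read 1: S2→S1)
  step 3: S5  (read 1: S1→S5)
  step 4: S7  (read 0: S5→S7)
  step 5: S1  (read 2: S7→S1)   ← first repeat (S1 seen earlier)
  step 6: S5  (read 0: S1→S5)
  step 7: S4  (read 2: S5→S4)
  step 8: S7  (read 2: S4→S7)
  step 9: S2  (read 1: S7→S2)

So i = 2, j = 5, giving x = w[0:2] = 01, y = w[2:5] = 102, z = w[5:9] = 0221.
Check: |xy| = 5 ≤ 8 and |y| = 3 ≥ 1. Reading y takes D from S1 back to S1, so every xyⁱz is accepted.
The DFA has 8 states, so the proof of the pumping lemma guarantees a repeated state among the first 8+1 visited; the segment between the two visits is the pumpable y.

102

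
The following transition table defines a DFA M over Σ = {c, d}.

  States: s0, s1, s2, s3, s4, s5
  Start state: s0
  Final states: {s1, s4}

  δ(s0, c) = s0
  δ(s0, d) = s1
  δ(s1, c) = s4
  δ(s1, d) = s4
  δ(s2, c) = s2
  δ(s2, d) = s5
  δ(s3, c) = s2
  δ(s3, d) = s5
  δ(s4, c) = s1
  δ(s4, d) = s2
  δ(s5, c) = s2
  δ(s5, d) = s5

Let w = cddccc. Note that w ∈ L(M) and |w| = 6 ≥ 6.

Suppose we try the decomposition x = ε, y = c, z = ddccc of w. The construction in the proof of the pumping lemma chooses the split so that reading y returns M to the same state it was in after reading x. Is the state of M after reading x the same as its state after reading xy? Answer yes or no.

State sequence: s0 -c-> s0

After x (step 0): s0. After xy (step 1): s0.
They match, so y = c drives M around a cycle from s0 back to itself; pumping y any number of times keeps M in s0 before reading z, and xyⁱz ∈ L(M) for every i ≥ 0.

yes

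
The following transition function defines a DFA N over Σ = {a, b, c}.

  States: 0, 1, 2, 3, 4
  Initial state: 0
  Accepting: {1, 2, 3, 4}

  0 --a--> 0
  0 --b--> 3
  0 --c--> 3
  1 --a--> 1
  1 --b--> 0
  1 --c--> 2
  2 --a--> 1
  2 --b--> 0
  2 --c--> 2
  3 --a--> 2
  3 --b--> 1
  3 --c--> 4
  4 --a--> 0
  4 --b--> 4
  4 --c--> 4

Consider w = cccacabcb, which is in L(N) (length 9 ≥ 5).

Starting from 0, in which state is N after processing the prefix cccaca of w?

2

State sequence: 0 -c-> 3 -c-> 4 -c-> 4 -a-> 0 -c-> 3 -a-> 2

After reading 6 characters, N is in state 2.
(This kind of state-tracing is the core of the pumping-lemma construction: with 5 states, pigeonhole forces a repeat within the first 5 steps.)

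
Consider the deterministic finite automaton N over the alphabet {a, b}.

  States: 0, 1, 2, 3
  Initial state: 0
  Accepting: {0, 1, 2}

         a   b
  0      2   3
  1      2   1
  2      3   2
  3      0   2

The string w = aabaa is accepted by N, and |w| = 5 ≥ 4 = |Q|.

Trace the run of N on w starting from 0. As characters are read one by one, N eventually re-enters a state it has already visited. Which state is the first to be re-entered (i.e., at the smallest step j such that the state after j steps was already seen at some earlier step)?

State sequence: 0 -a-> 2 -a-> 3 -b-> 2 -a-> 3 -a-> 0
First repeat at step 3: 2 was already visited.

The earliest repeat is at step j = 3: N is in 2, which it already visited at step i = 1.
Since N has 4 states, any run of length ≥ 4 visits 4+1 states, so by pigeonhole some state repeats within the first 4 steps — that repeat gives the pumpable loop.

2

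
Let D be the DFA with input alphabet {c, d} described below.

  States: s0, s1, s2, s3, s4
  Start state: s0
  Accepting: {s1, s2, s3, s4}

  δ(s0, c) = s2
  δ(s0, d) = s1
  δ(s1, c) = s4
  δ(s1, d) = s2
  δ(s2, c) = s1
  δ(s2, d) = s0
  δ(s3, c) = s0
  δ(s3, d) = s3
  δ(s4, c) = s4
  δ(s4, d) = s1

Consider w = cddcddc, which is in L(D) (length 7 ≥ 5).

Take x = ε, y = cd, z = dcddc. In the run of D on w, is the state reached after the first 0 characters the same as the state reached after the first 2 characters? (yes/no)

yes

Run of D on the first 2 characters of w = c d:
  step 0: s0  (start)
  step 1: s2  (read c: s0→s2)
  step 2: s0  (read d: s2→s0)

After x (step 0): s0. After xy (step 2): s0.
They match, so y = cd drives D around a cycle from s0 back to itself; pumping y any number of times keeps D in s0 before reading z, and xyⁱz ∈ L(D) for every i ≥ 0.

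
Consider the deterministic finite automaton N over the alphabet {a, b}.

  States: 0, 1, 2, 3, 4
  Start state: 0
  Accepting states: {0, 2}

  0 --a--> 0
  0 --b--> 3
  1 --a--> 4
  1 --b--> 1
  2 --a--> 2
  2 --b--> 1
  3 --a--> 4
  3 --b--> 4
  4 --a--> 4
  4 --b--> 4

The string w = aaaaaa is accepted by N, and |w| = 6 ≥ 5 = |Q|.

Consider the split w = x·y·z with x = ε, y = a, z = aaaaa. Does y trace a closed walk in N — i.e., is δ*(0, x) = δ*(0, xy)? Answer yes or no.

yes

State sequence: 0 -a-> 0

After x (step 0): 0. After xy (step 1): 0.
They match, so y = a drives N around a cycle from 0 back to itself; pumping y any number of times keeps N in 0 before reading z, and xyⁱz ∈ L(N) for every i ≥ 0.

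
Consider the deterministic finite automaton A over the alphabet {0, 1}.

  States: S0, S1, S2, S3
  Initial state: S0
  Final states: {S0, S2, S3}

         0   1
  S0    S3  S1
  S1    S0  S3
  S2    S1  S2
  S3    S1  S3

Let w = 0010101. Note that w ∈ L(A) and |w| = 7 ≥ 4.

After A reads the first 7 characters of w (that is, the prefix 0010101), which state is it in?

State sequence: S0 -0-> S3 -0-> S1 -1-> S3 -0-> S1 -1-> S3 -0-> S1 -1-> S3

After reading 7 characters, A is in state S3.
(This kind of state-tracing is the core of the pumping-lemma construction: with 4 states, pigeonhole forces a repeat within the first 4 steps.)

S3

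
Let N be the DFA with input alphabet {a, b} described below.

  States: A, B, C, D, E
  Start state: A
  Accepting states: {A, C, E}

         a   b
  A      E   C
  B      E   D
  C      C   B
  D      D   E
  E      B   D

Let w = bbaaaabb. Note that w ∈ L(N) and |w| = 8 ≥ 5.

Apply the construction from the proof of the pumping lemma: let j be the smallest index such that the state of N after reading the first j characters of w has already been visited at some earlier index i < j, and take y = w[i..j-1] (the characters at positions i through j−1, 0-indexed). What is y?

aa

Run of N on w = b b a a a a b b:
  step 0: A  (start)
  step 1: C  (read b: A→C)
  step 2: B  (read b: C→B)
  step 3: E  (read a: B→E)
  step 4: B  (read a: E→B)   ← first repeat (B seen earlier)
  step 5: E  (read a: B→E)
  step 6: B  (read a: E→B)
  step 7: D  (read b: B→D)
  step 8: E  (read b: D→E)

So i = 2, j = 4, giving x = w[0:2] = bb, y = w[2:4] = aa, z = w[4:8] = aabb.
Check: |xy| = 4 ≤ 5 and |y| = 2 ≥ 1. Reading y takes N from B back to B, so every xyⁱz is accepted.
With |Q| = 5, pigeonhole forces a state repeat no later than step 5; the substring read between the first and second visits to that state can be pumped.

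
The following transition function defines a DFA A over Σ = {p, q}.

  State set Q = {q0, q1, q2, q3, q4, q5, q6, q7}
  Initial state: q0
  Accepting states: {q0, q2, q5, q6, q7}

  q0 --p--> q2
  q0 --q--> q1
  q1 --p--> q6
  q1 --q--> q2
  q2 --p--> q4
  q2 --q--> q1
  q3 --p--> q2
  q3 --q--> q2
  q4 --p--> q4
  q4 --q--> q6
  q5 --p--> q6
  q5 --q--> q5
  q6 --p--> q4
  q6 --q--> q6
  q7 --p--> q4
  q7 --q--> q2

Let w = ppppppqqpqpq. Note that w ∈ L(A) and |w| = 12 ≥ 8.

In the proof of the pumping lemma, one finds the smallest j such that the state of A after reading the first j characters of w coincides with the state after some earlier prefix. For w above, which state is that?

Run of A on w = p p p p p p q q p q p q:
  step 0: q0  (start)
  step 1: q2  (read p: q0→q2)
  step 2: q4  (read p: q2→q4)
  step 3: q4  (read p: q4→q4)   ← first repeat (q4 seen earlier)
  step 4: q4  (read p: q4→q4)
  step 5: q4  (read p: q4→q4)
  step 6: q4  (read p: q4→q4)
  step 7: q6  (read q: q4→q6)
  step 8: q6  (read q: q6→q6)
  step 9: q4  (read p: q6→q4)
  step 10: q6  (read q: q4→q6)
  step 11: q4  (read p: q6→q4)
  step 12: q6  (read q: q4→q6)

The earliest repeat is at step j = 3: A is in q4, which it already visited at step i = 2.

q4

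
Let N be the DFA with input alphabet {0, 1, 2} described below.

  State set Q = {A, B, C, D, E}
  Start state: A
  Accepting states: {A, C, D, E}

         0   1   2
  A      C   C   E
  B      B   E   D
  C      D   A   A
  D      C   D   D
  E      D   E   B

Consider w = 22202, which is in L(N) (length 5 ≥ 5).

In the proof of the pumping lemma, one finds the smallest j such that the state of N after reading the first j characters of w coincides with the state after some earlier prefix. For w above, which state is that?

Run of N on w = 2 2 2 0 2:
  step 0: A  (start)
  step 1: E  (read 2: A→E)
  step 2: B  (read 2: E→B)
  step 3: D  (read 2: B→D)
  step 4: C  (read 0: D→C)
  step 5: A  (read 2: C→A)   ← first repeat (A seen earlier)

The earliest repeat is at step j = 5: N is in A, which it already visited at step i = 0.

A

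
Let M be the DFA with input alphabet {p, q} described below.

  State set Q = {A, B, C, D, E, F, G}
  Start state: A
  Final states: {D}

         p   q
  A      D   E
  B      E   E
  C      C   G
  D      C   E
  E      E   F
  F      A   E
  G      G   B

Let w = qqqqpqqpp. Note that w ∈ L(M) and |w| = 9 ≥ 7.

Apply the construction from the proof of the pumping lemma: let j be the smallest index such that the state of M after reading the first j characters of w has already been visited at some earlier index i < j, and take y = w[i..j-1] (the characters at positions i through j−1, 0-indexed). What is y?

State sequence: A -q-> E -q-> F -q-> E -q-> F -p-> A -q-> E -q-> F -p-> A -p-> D
First repeat at step 3: E was already visited.

So i = 1, j = 3, giving x = w[0:1] = q, y = w[1:3] = qq, z = w[3:9] = qpqqpp.
Check: |xy| = 3 ≤ 7 and |y| = 2 ≥ 1. Reading y takes M from E back to E, so every xyⁱz is accepted.
With |Q| = 7, pigeonhole forces a state repeat no later than step 7; the substring read between the first and second visits to that state can be pumped.

qq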